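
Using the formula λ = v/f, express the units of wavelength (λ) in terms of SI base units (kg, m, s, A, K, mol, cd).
Units of each symbol in λ = v/f:
  v (wave speed): m/s
  f (frequency): 1/s  → in the denominator, contributes s

Multiplying the contributions: [m/s] · [s]
Adding exponents of each base unit: m: 1
SI base units of wavelength: m

Answer: m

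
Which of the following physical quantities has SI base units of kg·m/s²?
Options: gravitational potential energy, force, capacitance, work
Checking the SI base units of each option:
  gravitational potential energy (U = -GMm/r): kg·m²/s²  ✗
  force (F = ma): kg·m/s²  ✓ matches
  capacitance (C = Q/V): s⁴·A²/(kg·m²)  ✗
  work (W = Fd): kg·m²/s²  ✗

Only force has units kg·m/s².

Answer: force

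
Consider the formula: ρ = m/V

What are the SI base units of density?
Units of each symbol in ρ = m/V:
  m (mass): kg
  V (volume): m³  → in the denominator, contributes 1/m³

Multiplying the contributions: [kg] · [1/m³]
Adding exponents of each base unit: kg: 1, m: -3
SI base units of density: kg/m³

Answer: kg/m³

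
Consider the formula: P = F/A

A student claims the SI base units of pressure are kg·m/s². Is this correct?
Units of each symbol in P = F/A:
  F (force): kg·m/s²
  A (area): m²  → in the denominator, contributes 1/m²

Multiplying the contributions: [kg·m/s²] · [1/m²]
Adding exponents of each base unit: kg: 1, m: -1, s: -2
SI base units of pressure: kg/(m·s²)

The claimed units kg·m/s² (exponents kg: 1, m: 1, s: -2) do not match the derived units kg/(m·s²) (exponents kg: 1, m: -1, s: -2), so the claim is incorrect.

Answer: No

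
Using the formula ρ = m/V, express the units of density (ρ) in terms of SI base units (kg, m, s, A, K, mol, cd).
Units of each symbol in ρ = m/V:
  m (mass): kg
  V (volume): m³  → in the denominator, contributes 1/m³

Multiplying the contributions: [kg] · [1/m³]
Adding exponents of each base unit: kg: 1, m: -3
SI base units of density: kg/m³

Answer: kg/m³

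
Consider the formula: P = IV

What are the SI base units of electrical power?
Units of each symbol in P = IV:
  I (current): A
  V (voltage, in volts): kg·m²/(s³·A)

Multiplying the contributions: [A] · [kg·m²/(s³·A)]
Adding exponents of each base unit: kg: 1, m: 2, s: -3
SI base units of electrical power: kg·m²/s³

Answer: kg·m²/s³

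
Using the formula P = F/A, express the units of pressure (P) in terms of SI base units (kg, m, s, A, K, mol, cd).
Units of each symbol in P = F/A:
  F (force): kg·m/s²
  A (area): m²  → in the denominator, contributes 1/m²

Multiplying the contributions: [kg·m/s²] · [1/m²]
Adding exponents of each base unit: kg: 1, m: -1, s: -2
SI base units of pressure: kg/(m·s²)

Answer: kg/(m·s²)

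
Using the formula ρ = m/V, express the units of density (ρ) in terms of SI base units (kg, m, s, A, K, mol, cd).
Units of each symbol in ρ = m/V:
  m (mass): kg
  V (volume): m³  → in the denominator, contributes 1/m³

Multiplying the contributions: [kg] · [1/m³]
Adding exponents of each base unit: kg: 1, m: -3
SI base units of density: kg/m³

Answer: kg/m³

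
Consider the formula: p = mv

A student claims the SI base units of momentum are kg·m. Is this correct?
Units of each symbol in p = mv:
  m (mass): kg
  v (velocity): m/s

Multiplying the contributions: [kg] · [m/s]
Adding exponents of each base unit: kg: 1, m: 1, s: -1
SI base units of momentum: kg·m/s

The claimed units kg·m (exponents kg: 1, m: 1) do not match the derived units kg·m/s (exponents kg: 1, m: 1, s: -1), so the claim is incorrect.

Answer: No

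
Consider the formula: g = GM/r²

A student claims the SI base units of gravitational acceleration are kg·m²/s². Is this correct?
Units of each symbol in g = GM/r²:
  G (gravitational constant): m³/(kg·s²)
  M (mass): kg
  r (distance): m  → to the power 2 in the denominator, contributes 1/m²

Multiplying the contributions: [m³/(kg·s²)] · [kg] · [1/m²]
Adding exponents of each base unit: m: 1, s: -2
SI base units of gravitational acceleration: m/s²

The claimed units kg·m²/s² (exponents kg: 1, m: 2, s: -2) do not match the derived units m/s² (exponents m: 1, s: -2), so the claim is incorrect.

Answer: No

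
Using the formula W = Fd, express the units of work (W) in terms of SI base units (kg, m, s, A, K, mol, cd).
Units of each symbol in W = Fd:
  F (force): kg·m/s²
  d (displacement): m

Multiplying the contributions: [kg·m/s²] · [m]
Adding exponents of each base unit: kg: 1, m: 2, s: -2
SI base units of work: kg·m²/s²

Answer: kg·m²/s²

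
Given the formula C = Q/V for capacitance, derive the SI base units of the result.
Units of each symbol in C = Q/V:
  Q (charge, in coulombs): s·A
  V (voltage, in volts): kg·m²/(s³·A)  → in the denominator, contributes s³·A/(kg·m²)

Multiplying the contributions: [s·A] · [s³·A/(kg·m²)]
Adding exponents of each base unit: kg: -1, m: -2, s: 4, A: 2
SI base units of capacitance: s⁴·A²/(kg·m²)

Answer: s⁴·A²/(kg·m²)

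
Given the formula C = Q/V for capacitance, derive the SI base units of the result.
Units of each symbol in C = Q/V:
  Q (charge, in coulombs): s·A
  V (voltage, in volts): kg·m²/(s³·A)  → in the denominator, contributes s³·A/(kg·m²)

Multiplying the contributions: [s·A] · [s³·A/(kg·m²)]
Adding exponents of each base unit: kg: -1, m: -2, s: 4, A: 2
SI base units of capacitance: s⁴·A²/(kg·m²)

Answer: s⁴·A²/(kg·m²)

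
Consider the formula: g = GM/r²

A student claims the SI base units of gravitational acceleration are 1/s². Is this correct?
Units of each symbol in g = GM/r²:
  G (gravitational constant): m³/(kg·s²)
  M (mass): kg
  r (distance): m  → to the power 2 in the denominator, contributes 1/m²

Multiplying the contributions: [m³/(kg·s²)] · [kg] · [1/m²]
Adding exponents of each base unit: m: 1, s: -2
SI base units of gravitational acceleration: m/s²

The claimed units 1/s² (exponents s: -2) do not match the derived units m/s² (exponents m: 1, s: -2), so the claim is incorrect.

Answer: No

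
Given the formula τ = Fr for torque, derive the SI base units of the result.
Units of each symbol in τ = Fr:
  F (force): kg·m/s²
  r (lever arm): m

Multiplying the contributions: [kg·m/s²] · [m]
Adding exponents of each base unit: kg: 1, m: 2, s: -2
SI base units of torque: kg·m²/s²

Answer: kg·m²/s²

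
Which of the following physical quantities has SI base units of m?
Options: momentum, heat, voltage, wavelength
Checking the SI base units of each option:
  momentum (p = mv): kg·m/s  ✗
  heat (Q = mcΔT): kg·m²/s²  ✗
  voltage (V = IR): kg·m²/(s³·A)  ✗
  wavelength (λ = v/f): m  ✓ matches

Only wavelength has units m.

Answer: wavelength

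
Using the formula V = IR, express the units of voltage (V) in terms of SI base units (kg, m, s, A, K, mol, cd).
Units of each symbol in V = IR:
  I (current): A
  R (resistance, in ohms): kg·m²/(s³·A²)

Multiplying the contributions: [A] · [kg·m²/(s³·A²)]
Adding exponents of each base unit: kg: 1, m: 2, s: -3, A: -1
SI base units of voltage: kg·m²/(s³·A)

Answer: kg·m²/(s³·A)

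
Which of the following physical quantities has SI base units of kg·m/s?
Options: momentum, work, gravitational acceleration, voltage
Checking the SI base units of each option:
  momentum (p = mv): kg·m/s  ✓ matches
  work (W = Fd): kg·m²/s²  ✗
  gravitational acceleration (g = GM/r²): m/s²  ✗
  voltage (V = IR): kg·m²/(s³·A)  ✗

Only momentum has units kg·m/s.

Answer: momentum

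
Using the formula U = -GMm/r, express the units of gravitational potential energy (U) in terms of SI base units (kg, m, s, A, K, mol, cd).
Units of each symbol in U = -GMm/r:
  G (gravitational constant): m³/(kg·s²)
  M (mass): kg
  m (mass): kg
  r (distance): m  → in the denominator, contributes 1/m
  The minus sign does not affect the units.

Multiplying the contributions: [m³/(kg·s²)] · [kg] · [kg] · [1/m]
Adding exponents of each base unit: kg: 1, m: 2, s: -2
SI base units of gravitational potential energy: kg·m²/s²

Answer: kg·m²/s²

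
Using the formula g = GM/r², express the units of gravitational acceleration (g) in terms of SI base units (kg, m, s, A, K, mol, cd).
Units of each symbol in g = GM/r²:
  G (gravitational constant): m³/(kg·s²)
  M (mass): kg
  r (distance): m  → to the power 2 in the denominator, contributes 1/m²

Multiplying the contributions: [m³/(kg·s²)] · [kg] · [1/m²]
Adding exponents of each base unit: m: 1, s: -2
SI base units of gravitational acceleration: m/s²

Answer: m/s²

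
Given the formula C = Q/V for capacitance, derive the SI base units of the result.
Units of each symbol in C = Q/V:
  Q (charge, in coulombs): s·A
  V (voltage, in volts): kg·m²/(s³·A)  → in the denominator, contributes s³·A/(kg·m²)

Multiplying the contributions: [s·A] · [s³·A/(kg·m²)]
Adding exponents of each base unit: kg: -1, m: -2, s: 4, A: 2
SI base units of capacitance: s⁴·A²/(kg·m²)

Answer: s⁴·A²/(kg·m²)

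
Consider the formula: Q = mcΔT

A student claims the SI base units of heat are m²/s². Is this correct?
Units of each symbol in Q = mcΔT:
  m (mass): kg
  c (specific heat capacity, in J/(kg·K)): m²/(s²·K)
  ΔT (temperature change): K

Multiplying the contributions: [kg] · [m²/(s²·K)] · [K]
Adding exponents of each base unit: kg: 1, m: 2, s: -2
SI base units of heat: kg·m²/s²

The claimed units m²/s² (exponents m: 2, s: -2) do not match the derived units kg·m²/s² (exponents kg: 1, m: 2, s: -2), so the claim is incorrect.

Answer: No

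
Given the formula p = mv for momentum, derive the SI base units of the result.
Units of each symbol in p = mv:
  m (mass): kg
  v (velocity): m/s

Multiplying the contributions: [kg] · [m/s]
Adding exponents of each base unit: kg: 1, m: 1, s: -1
SI base units of momentum: kg·m/s

Answer: kg·m/s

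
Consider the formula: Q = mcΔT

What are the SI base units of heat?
Units of each symbol in Q = mcΔT:
  m (mass): kg
  c (specific heat capacity, in J/(kg·K)): m²/(s²·K)
  ΔT (temperature change): K

Multiplying the contributions: [kg] · [m²/(s²·K)] · [K]
Adding exponents of each base unit: kg: 1, m: 2, s: -2
SI base units of heat: kg·m²/s²

Answer: kg·m²/s²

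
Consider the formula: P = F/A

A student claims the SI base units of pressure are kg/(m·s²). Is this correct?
Units of each symbol in P = F/A:
  F (force): kg·m/s²
  A (area): m²  → in the denominator, contributes 1/m²

Multiplying the contributions: [kg·m/s²] · [1/m²]
Adding exponents of each base unit: kg: 1, m: -1, s: -2
SI base units of pressure: kg/(m·s²)

The claimed units kg/(m·s²) match the derived units, so the claim is correct.

Answer: Yes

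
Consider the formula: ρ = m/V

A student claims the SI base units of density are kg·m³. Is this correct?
Units of each symbol in ρ = m/V:
  m (mass): kg
  V (volume): m³  → in the denominator, contributes 1/m³

Multiplying the contributions: [kg] · [1/m³]
Adding exponents of each base unit: kg: 1, m: -3
SI base units of density: kg/m³

The claimed units kg·m³ (exponents kg: 1, m: 3) do not match the derived units kg/m³ (exponents kg: 1, m: -3), so the claim is incorrect.

Answer: No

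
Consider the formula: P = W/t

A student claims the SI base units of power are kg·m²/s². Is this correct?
Units of each symbol in P = W/t:
  W (work): kg·m²/s²
  t (time): s  → in the denominator, contributes 1/s

Multiplying the contributions: [kg·m²/s²] · [1/s]
Adding exponents of each base unit: kg: 1, m: 2, s: -3
SI base units of power: kg·m²/s³

The claimed units kg·m²/s² (exponents kg: 1, m: 2, s: -2) do not match the derived units kg·m²/s³ (exponents kg: 1, m: 2, s: -3), so the claim is incorrect.

Answer: No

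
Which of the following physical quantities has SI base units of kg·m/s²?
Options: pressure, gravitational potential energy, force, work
Checking the SI base units of each option:
  pressure (P = F/A): kg/(m·s²)  ✗
  gravitational potential energy (U = -GMm/r): kg·m²/s²  ✗
  force (F = ma): kg·m/s²  ✓ matches
  work (W = Fd): kg·m²/s²  ✗

Only force has units kg·m/s².

Answer: force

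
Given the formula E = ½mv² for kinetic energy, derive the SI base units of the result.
Units of each symbol in E = ½mv²:
  m (mass): kg
  v (speed): m/s  → to the power 2, contributes m²/s²
  The factor ½ is dimensionless.

Multiplying the contributions: [kg] · [m²/s²]
Adding exponents of each base unit: kg: 1, m: 2, s: -2
SI base units of kinetic energy: kg·m²/s²

Answer: kg·m²/s²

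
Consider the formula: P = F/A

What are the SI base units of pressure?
Units of each symbol in P = F/A:
  F (force): kg·m/s²
  A (area): m²  → in the denominator, contributes 1/m²

Multiplying the contributions: [kg·m/s²] · [1/m²]
Adding exponents of each base unit: kg: 1, m: -1, s: -2
SI base units of pressure: kg/(m·s²)

Answer: kg/(m·s²)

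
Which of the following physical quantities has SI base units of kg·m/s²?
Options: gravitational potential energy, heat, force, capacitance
Checking the SI base units of each option:
  gravitational potential energy (U = -GMm/r): kg·m²/s²  ✗
  heat (Q = mcΔT): kg·m²/s²  ✗
  force (F = ma): kg·m/s²  ✓ matches
  capacitance (C = Q/V): s⁴·A²/(kg·m²)  ✗

Only force has units kg·m/s².

Answer: force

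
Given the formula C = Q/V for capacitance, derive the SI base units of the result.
Units of each symbol in C = Q/V:
  Q (charge, in coulombs): s·A
  V (voltage, in volts): kg·m²/(s³·A)  → in the denominator, contributes s³·A/(kg·m²)

Multiplying the contributions: [s·A] · [s³·A/(kg·m²)]
Adding exponents of each base unit: kg: -1, m: -2, s: 4, A: 2
SI base units of capacitance: s⁴·A²/(kg·m²)

Answer: s⁴·A²/(kg·m²)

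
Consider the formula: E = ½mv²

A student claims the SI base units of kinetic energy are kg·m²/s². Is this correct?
Units of each symbol in E = ½mv²:
  m (mass): kg
  v (speed): m/s  → to the power 2, contributes m²/s²
  The factor ½ is dimensionless.

Multiplying the contributions: [kg] · [m²/s²]
Adding exponents of each base unit: kg: 1, m: 2, s: -2
SI base units of kinetic energy: kg·m²/s²

The claimed units kg·m²/s² match the derived units, so the claim is correct.

Answer: Yes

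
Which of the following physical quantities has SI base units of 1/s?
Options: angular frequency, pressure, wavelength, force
Checking the SI base units of each option:
  angular frequency (ω = 2πf): 1/s  ✓ matches
  pressure (P = F/A): kg/(m·s²)  ✗
  wavelength (λ = v/f): m  ✗
  force (F = ma): kg·m/s²  ✗

Only angular frequency has units 1/s.

Answer: angular frequency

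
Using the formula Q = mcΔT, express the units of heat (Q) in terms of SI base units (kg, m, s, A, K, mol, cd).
Units of each symbol in Q = mcΔT:
  m (mass): kg
  c (specific heat capacity, in J/(kg·K)): m²/(s²·K)
  ΔT (temperature change): K

Multiplying the contributions: [kg] · [m²/(s²·K)] · [K]
Adding exponents of each base unit: kg: 1, m: 2, s: -2
SI base units of heat: kg·m²/s²

Answer: kg·m²/s²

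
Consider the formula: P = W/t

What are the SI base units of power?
Units of each symbol in P = W/t:
  W (work): kg·m²/s²
  t (time): s  → in the denominator, contributes 1/s

Multiplying the contributions: [kg·m²/s²] · [1/s]
Adding exponents of each base unit: kg: 1, m: 2, s: -3
SI base units of power: kg·m²/s³

Answer: kg·m²/s³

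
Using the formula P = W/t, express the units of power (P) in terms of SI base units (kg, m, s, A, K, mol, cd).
Units of each symbol in P = W/t:
  W (work): kg·m²/s²
  t (time): s  → in the denominator, contributes 1/s

Multiplying the contributions: [kg·m²/s²] · [1/s]
Adding exponents of each base unit: kg: 1, m: 2, s: -3
SI base units of power: kg·m²/s³

Answer: kg·m²/s³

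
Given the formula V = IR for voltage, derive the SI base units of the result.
Units of each symbol in V = IR:
  I (current): A
  R (resistance, in ohms): kg·m²/(s³·A²)

Multiplying the contributions: [A] · [kg·m²/(s³·A²)]
Adding exponents of each base unit: kg: 1, m: 2, s: -3, A: -1
SI base units of voltage: kg·m²/(s³·A)

Answer: kg·m²/(s³·A)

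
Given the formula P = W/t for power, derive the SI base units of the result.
Units of each symbol in P = W/t:
  W (work): kg·m²/s²
  t (time): s  → in the denominator, contributes 1/s

Multiplying the contributions: [kg·m²/s²] · [1/s]
Adding exponents of each base unit: kg: 1, m: 2, s: -3
SI base units of power: kg·m²/s³

Answer: kg·m²/s³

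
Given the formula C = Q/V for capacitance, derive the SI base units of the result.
Units of each symbol in C = Q/V:
  Q (charge, in coulombs): s·A
  V (voltage, in volts): kg·m²/(s³·A)  → in the denominator, contributes s³·A/(kg·m²)

Multiplying the contributions: [s·A] · [s³·A/(kg·m²)]
Adding exponents of each base unit: kg: -1, m: -2, s: 4, A: 2
SI base units of capacitance: s⁴·A²/(kg·m²)

Answer: s⁴·A²/(kg·m²)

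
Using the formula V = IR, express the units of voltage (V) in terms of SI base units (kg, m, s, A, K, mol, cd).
Units of each symbol in V = IR:
  I (current): A
  R (resistance, in ohms): kg·m²/(s³·A²)

Multiplying the contributions: [A] · [kg·m²/(s³·A²)]
Adding exponents of each base unit: kg: 1, m: 2, s: -3, A: -1
SI base units of voltage: kg·m²/(s³·A)

Answer: kg·m²/(s³·A)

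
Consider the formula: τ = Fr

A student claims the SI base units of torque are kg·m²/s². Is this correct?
Units of each symbol in τ = Fr:
  F (force): kg·m/s²
  r (lever arm): m

Multiplying the contributions: [kg·m/s²] · [m]
Adding exponents of each base unit: kg: 1, m: 2, s: -2
SI base units of torque: kg·m²/s²

The claimed units kg·m²/s² match the derived units, so the claim is correct.

Answer: Yes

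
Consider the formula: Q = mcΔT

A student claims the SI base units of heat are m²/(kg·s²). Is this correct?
Units of each symbol in Q = mcΔT:
  m (mass): kg
  c (specific heat capacity, in J/(kg·K)): m²/(s²·K)
  ΔT (temperature change): K

Multiplying the contributions: [kg] · [m²/(s²·K)] · [K]
Adding exponents of each base unit: kg: 1, m: 2, s: -2
SI base units of heat: kg·m²/s²

The claimed units m²/(kg·s²) (exponents kg: -1, m: 2, s: -2) do not match the derived units kg·m²/s² (exponents kg: 1, m: 2, s: -2), so the claim is incorrect.

Answer: No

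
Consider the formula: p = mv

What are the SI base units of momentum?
Units of each symbol in p = mv:
  m (mass): kg
  v (velocity): m/s

Multiplying the contributions: [kg] · [m/s]
Adding exponents of each base unit: kg: 1, m: 1, s: -1
SI base units of momentum: kg·m/s

Answer: kg·m/s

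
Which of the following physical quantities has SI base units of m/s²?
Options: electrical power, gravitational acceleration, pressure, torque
Checking the SI base units of each option:
  electrical power (P = IV): kg·m²/s³  ✗
  gravitational acceleration (g = GM/r²): m/s²  ✓ matches
  pressure (P = F/A): kg/(m·s²)  ✗
  torque (τ = Fr): kg·m²/s²  ✗

Only gravitational acceleration has units m/s².

Answer: gravitational acceleration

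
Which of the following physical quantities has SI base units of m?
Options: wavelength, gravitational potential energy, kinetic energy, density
Checking the SI base units of each option:
  wavelength (λ = v/f): m  ✓ matches
  gravitational potential energy (U = -GMm/r): kg·m²/s²  ✗
  kinetic energy (E = ½mv²): kg·m²/s²  ✗
  density (ρ = m/V): kg/m³  ✗

Only wavelength has units m.

Answer: wavelength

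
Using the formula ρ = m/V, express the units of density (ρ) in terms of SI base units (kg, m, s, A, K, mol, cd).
Units of each symbol in ρ = m/V:
  m (mass): kg
  V (volume): m³  → in the denominator, contributes 1/m³

Multiplying the contributions: [kg] · [1/m³]
Adding exponents of each base unit: kg: 1, m: -3
SI base units of density: kg/m³

Answer: kg/m³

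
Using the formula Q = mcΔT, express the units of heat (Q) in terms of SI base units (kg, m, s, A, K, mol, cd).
Units of each symbol in Q = mcΔT:
  m (mass): kg
  c (specific heat capacity, in J/(kg·K)): m²/(s²·K)
  ΔT (temperature change): K

Multiplying the contributions: [kg] · [m²/(s²·K)] · [K]
Adding exponents of each base unit: kg: 1, m: 2, s: -2
SI base units of heat: kg·m²/s²

Answer: kg·m²/s²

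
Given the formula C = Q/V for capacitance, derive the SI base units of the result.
Units of each symbol in C = Q/V:
  Q (charge, in coulombs): s·A
  V (voltage, in volts): kg·m²/(s³·A)  → in the denominator, contributes s³·A/(kg·m²)

Multiplying the contributions: [s·A] · [s³·A/(kg·m²)]
Adding exponents of each base unit: kg: -1, m: -2, s: 4, A: 2
SI base units of capacitance: s⁴·A²/(kg·m²)

Answer: s⁴·A²/(kg·m²)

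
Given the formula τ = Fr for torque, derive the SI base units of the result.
Units of each symbol in τ = Fr:
  F (force): kg·m/s²
  r (lever arm): m

Multiplying the contributions: [kg·m/s²] · [m]
Adding exponents of each base unit: kg: 1, m: 2, s: -2
SI base units of torque: kg·m²/s²

Answer: kg·m²/s²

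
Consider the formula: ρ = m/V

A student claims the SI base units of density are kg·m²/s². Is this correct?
Units of each symbol in ρ = m/V:
  m (mass): kg
  V (volume): m³  → in the denominator, contributes 1/m³

Multiplying the contributions: [kg] · [1/m³]
Adding exponents of each base unit: kg: 1, m: -3
SI base units of density: kg/m³

The claimed units kg·m²/s² (exponents kg: 1, m: 2, s: -2) do not match the derived units kg/m³ (exponents kg: 1, m: -3), so the claim is incorrect.

Answer: No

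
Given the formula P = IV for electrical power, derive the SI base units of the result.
Units of each symbol in P = IV:
  I (current): A
  V (voltage, in volts): kg·m²/(s³·A)

Multiplying the contributions: [A] · [kg·m²/(s³·A)]
Adding exponents of each base unit: kg: 1, m: 2, s: -3
SI base units of electrical power: kg·m²/s³

Answer: kg·m²/s³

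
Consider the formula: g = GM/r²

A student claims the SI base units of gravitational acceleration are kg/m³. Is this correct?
Units of each symbol in g = GM/r²:
  G (gravitational constant): m³/(kg·s²)
  M (mass): kg
  r (distance): m  → to the power 2 in the denominator, contributes 1/m²

Multiplying the contributions: [m³/(kg·s²)] · [kg] · [1/m²]
Adding exponents of each base unit: m: 1, s: -2
SI base units of gravitational acceleration: m/s²

The claimed units kg/m³ (exponents kg: 1, m: -3) do not match the derived units m/s² (exponents m: 1, s: -2), so the claim is incorrect.

Answer: No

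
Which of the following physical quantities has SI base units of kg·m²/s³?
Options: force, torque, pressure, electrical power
Checking the SI base units of each option:
  force (F = ma): kg·m/s²  ✗
  torque (τ = Fr): kg·m²/s²  ✗
  pressure (P = F/A): kg/(m·s²)  ✗
  electrical power (P = IV): kg·m²/s³  ✓ matches

Only electrical power has units kg·m²/s³.

Answer: electrical power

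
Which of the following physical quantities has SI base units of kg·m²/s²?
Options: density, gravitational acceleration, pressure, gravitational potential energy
Checking the SI base units of each option:
  density (ρ = m/V): kg/m³  ✗
  gravitational acceleration (g = GM/r²): m/s²  ✗
  pressure (P = F/A): kg/(m·s²)  ✗
  gravitational potential energy (U = -GMm/r): kg·m²/s²  ✓ matches

Only gravitational potential energy has units kg·m²/s².

Answer: gravitational potential energy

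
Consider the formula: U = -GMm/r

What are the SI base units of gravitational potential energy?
Units of each symbol in U = -GMm/r:
  G (gravitational constant): m³/(kg·s²)
  M (mass): kg
  m (mass): kg
  r (distance): m  → in the denominator, contributes 1/m
  The minus sign does not affect the units.

Multiplying the contributions: [m³/(kg·s²)] · [kg] · [kg] · [1/m]
Adding exponents of each base unit: kg: 1, m: 2, s: -2
SI base units of gravitational potential energy: kg·m²/s²

Answer: kg·m²/s²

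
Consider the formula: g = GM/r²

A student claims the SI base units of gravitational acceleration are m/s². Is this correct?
Units of each symbol in g = GM/r²:
  G (gravitational constant): m³/(kg·s²)
  M (mass): kg
  r (distance): m  → to the power 2 in the denominator, contributes 1/m²

Multiplying the contributions: [m³/(kg·s²)] · [kg] · [1/m²]
Adding exponents of each base unit: m: 1, s: -2
SI base units of gravitational acceleration: m/s²

The claimed units m/s² match the derived units, so the claim is correct.

Answer: Yes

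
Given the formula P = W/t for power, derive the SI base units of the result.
Units of each symbol in P = W/t:
  W (work): kg·m²/s²
  t (time): s  → in the denominator, contributes 1/s

Multiplying the contributions: [kg·m²/s²] · [1/s]
Adding exponents of each base unit: kg: 1, m: 2, s: -3
SI base units of power: kg·m²/s³

Answer: kg·m²/s³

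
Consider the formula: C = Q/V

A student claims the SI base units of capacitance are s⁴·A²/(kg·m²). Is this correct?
Units of each symbol in C = Q/V:
  Q (charge, in coulombs): s·A
  V (voltage, in volts): kg·m²/(s³·A)  → in the denominator, contributes s³·A/(kg·m²)

Multiplying the contributions: [s·A] · [s³·A/(kg·m²)]
Adding exponents of each base unit: kg: -1, m: -2, s: 4, A: 2
SI base units of capacitance: s⁴·A²/(kg·m²)

The claimed units s⁴·A²/(kg·m²) match the derived units, so the claim is correct.

Answer: Yes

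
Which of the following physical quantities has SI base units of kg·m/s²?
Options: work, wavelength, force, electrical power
Checking the SI base units of each option:
  work (W = Fd): kg·m²/s²  ✗
  wavelength (λ = v/f): m  ✗
  force (F = ma): kg·m/s²  ✓ matches
  electrical power (P = IV): kg·m²/s³  ✗

Only force has units kg·m/s².

Answer: force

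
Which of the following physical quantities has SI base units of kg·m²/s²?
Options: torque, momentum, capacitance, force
Checking the SI base units of each option:
  torque (τ = Fr): kg·m²/s²  ✓ matches
  momentum (p = mv): kg·m/s  ✗
  capacitance (C = Q/V): s⁴·A²/(kg·m²)  ✗
  force (F = ma): kg·m/s²  ✗

Only torque has units kg·m²/s².

Answer: torque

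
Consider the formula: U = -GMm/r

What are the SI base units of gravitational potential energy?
Units of each symbol in U = -GMm/r:
  G (gravitational constant): m³/(kg·s²)
  M (mass): kg
  m (mass): kg
  r (distance): m  → in the denominator, contributes 1/m
  The minus sign does not affect the units.

Multiplying the contributions: [m³/(kg·s²)] · [kg] · [kg] · [1/m]
Adding exponents of each base unit: kg: 1, m: 2, s: -2
SI base units of gravitational potential energy: kg·m²/s²

Answer: kg·m²/s²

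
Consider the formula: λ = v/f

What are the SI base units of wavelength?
Units of each symbol in λ = v/f:
  v (wave speed): m/s
  f (frequency): 1/s  → in the denominator, contributes s

Multiplying the contributions: [m/s] · [s]
Adding exponents of each base unit: m: 1
SI base units of wavelength: m

Answer: m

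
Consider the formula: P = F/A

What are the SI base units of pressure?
Units of each symbol in P = F/A:
  F (force): kg·m/s²
  A (area): m²  → in the denominator, contributes 1/m²

Multiplying the contributions: [kg·m/s²] · [1/m²]
Adding exponents of each base unit: kg: 1, m: -1, s: -2
SI base units of pressure: kg/(m·s²)

Answer: kg/(m·s²)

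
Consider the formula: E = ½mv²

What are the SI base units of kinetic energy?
Units of each symbol in E = ½mv²:
  m (mass): kg
  v (speed): m/s  → to the power 2, contributes m²/s²
  The factor ½ is dimensionless.

Multiplying the contributions: [kg] · [m²/s²]
Adding exponents of each base unit: kg: 1, m: 2, s: -2
SI base units of kinetic energy: kg·m²/s²

Answer: kg·m²/s²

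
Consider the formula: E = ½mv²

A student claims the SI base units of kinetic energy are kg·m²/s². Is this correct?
Units of each symbol in E = ½mv²:
  m (mass): kg
  v (speed): m/s  → to the power 2, contributes m²/s²
  The factor ½ is dimensionless.

Multiplying the contributions: [kg] · [m²/s²]
Adding exponents of each base unit: kg: 1, m: 2, s: -2
SI base units of kinetic energy: kg·m²/s²

The claimed units kg·m²/s² match the derived units, so the claim is correct.

Answer: Yes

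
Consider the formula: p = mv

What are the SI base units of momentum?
Units of each symbol in p = mv:
  m (mass): kg
  v (velocity): m/s

Multiplying the contributions: [kg] · [m/s]
Adding exponents of each base unit: kg: 1, m: 1, s: -1
SI base units of momentum: kg·m/s

Answer: kg·m/s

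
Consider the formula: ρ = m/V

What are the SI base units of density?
Units of each symbol in ρ = m/V:
  m (mass): kg
  V (volume): m³  → in the denominator, contributes 1/m³

Multiplying the contributions: [kg] · [1/m³]
Adding exponents of each base unit: kg: 1, m: -3
SI base units of density: kg/m³

Answer: kg/m³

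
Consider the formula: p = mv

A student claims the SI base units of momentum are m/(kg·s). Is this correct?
Units of each symbol in p = mv:
  m (mass): kg
  v (velocity): m/s

Multiplying the contributions: [kg] · [m/s]
Adding exponents of each base unit: kg: 1, m: 1, s: -1
SI base units of momentum: kg·m/s

The claimed units m/(kg·s) (exponents kg: -1, m: 1, s: -1) do not match the derived units kg·m/s (exponents kg: 1, m: 1, s: -1), so the claim is incorrect.

Answer: No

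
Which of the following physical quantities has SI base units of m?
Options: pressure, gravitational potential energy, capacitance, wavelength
Checking the SI base units of each option:
  pressure (P = F/A): kg/(m·s²)  ✗
  gravitational potential energy (U = -GMm/r): kg·m²/s²  ✗
  capacitance (C = Q/V): s⁴·A²/(kg·m²)  ✗
  wavelength (λ = v/f): m  ✓ matches

Only wavelength has units m.

Answer: wavelength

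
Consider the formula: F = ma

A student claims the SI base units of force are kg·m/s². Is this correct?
Units of each symbol in F = ma:
  m (mass): kg
  a (acceleration): m/s²

Multiplying the contributions: [kg] · [m/s²]
Adding exponents of each base unit: kg: 1, m: 1, s: -2
SI base units of force: kg·m/s²

The claimed units kg·m/s² match the derived units, so the claim is correct.

Answer: Yes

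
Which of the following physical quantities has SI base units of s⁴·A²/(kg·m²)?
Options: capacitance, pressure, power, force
Checking the SI base units of each option:
  capacitance (C = Q/V): s⁴·A²/(kg·m²)  ✓ matches
  pressure (P = F/A): kg/(m·s²)  ✗
  power (P = W/t): kg·m²/s³  ✗
  force (F = ma): kg·m/s²  ✗

Only capacitance has units s⁴·A²/(kg·m²).

Answer: capacitance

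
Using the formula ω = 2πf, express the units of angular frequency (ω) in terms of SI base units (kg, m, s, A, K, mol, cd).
Units of each symbol in ω = 2πf:
  f (frequency): 1/s
  The factor 2π is dimensionless.

Multiplying the contributions: [1/s]
Adding exponents of each base unit: s: -1
SI base units of angular frequency: 1/s

Answer: 1/s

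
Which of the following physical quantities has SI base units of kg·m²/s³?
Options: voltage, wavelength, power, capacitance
Checking the SI base units of each option:
  voltage (V = IR): kg·m²/(s³·A)  ✗
  wavelength (λ = v/f): m  ✗
  power (P = W/t): kg·m²/s³  ✓ matches
  capacitance (C = Q/V): s⁴·A²/(kg·m²)  ✗

Only power has units kg·m²/s³.

Answer: power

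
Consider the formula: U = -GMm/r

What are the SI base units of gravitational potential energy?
Units of each symbol in U = -GMm/r:
  G (gravitational constant): m³/(kg·s²)
  M (mass): kg
  m (mass): kg
  r (distance): m  → in the denominator, contributes 1/m
  The minus sign does not affect the units.

Multiplying the contributions: [m³/(kg·s²)] · [kg] · [kg] · [1/m]
Adding exponents of each base unit: kg: 1, m: 2, s: -2
SI base units of gravitational potential energy: kg·m²/s²

Answer: kg·m²/s²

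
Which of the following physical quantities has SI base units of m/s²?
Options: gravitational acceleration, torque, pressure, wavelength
Checking the SI base units of each option:
  gravitational acceleration (g = GM/r²): m/s²  ✓ matches
  torque (τ = Fr): kg·m²/s²  ✗
  pressure (P = F/A): kg/(m·s²)  ✗
  wavelength (λ = v/f): m  ✗

Only gravitational acceleration has units m/s².

Answer: gravitational acceleration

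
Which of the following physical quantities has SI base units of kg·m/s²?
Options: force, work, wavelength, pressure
Checking the SI base units of each option:
  force (F = ma): kg·m/s²  ✓ matches
  work (W = Fd): kg·m²/s²  ✗
  wavelength (λ = v/f): m  ✗
  pressure (P = F/A): kg/(m·s²)  ✗

Only force has units kg·m/s².

Answer: force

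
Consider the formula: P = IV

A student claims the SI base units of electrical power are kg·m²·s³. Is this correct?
Units of each symbol in P = IV:
  I (current): A
  V (voltage, in volts): kg·m²/(s³·A)

Multiplying the contributions: [A] · [kg·m²/(s³·A)]
Adding exponents of each base unit: kg: 1, m: 2, s: -3
SI base units of electrical power: kg·m²/s³

The claimed units kg·m²·s³ (exponents kg: 1, m: 2, s: 3) do not match the derived units kg·m²/s³ (exponents kg: 1, m: 2, s: -3), so the claim is incorrect.

Answer: No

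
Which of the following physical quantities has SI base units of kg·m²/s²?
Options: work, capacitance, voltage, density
Checking the SI base units of each option:
  work (W = Fd): kg·m²/s²  ✓ matches
  capacitance (C = Q/V): s⁴·A²/(kg·m²)  ✗
  voltage (V = IR): kg·m²/(s³·A)  ✗
  density (ρ = m/V): kg/m³  ✗

Only work has units kg·m²/s².

Answer: work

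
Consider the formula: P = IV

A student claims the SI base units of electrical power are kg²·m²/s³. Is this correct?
Units of each symbol in P = IV:
  I (current): A
  V (voltage, in volts): kg·m²/(s³·A)

Multiplying the contributions: [A] · [kg·m²/(s³·A)]
Adding exponents of each base unit: kg: 1, m: 2, s: -3
SI base units of electrical power: kg·m²/s³

The claimed units kg²·m²/s³ (exponents kg: 2, m: 2, s: -3) do not match the derived units kg·m²/s³ (exponents kg: 1, m: 2, s: -3), so the claim is incorrect.

Answer: No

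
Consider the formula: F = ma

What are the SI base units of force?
Units of each symbol in F = ma:
  m (mass): kg
  a (acceleration): m/s²

Multiplying the contributions: [kg] · [m/s²]
Adding exponents of each base unit: kg: 1, m: 1, s: -2
SI base units of force: kg·m/s²

Answer: kg·m/s²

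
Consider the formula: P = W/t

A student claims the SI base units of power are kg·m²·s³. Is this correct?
Units of each symbol in P = W/t:
  W (work): kg·m²/s²
  t (time): s  → in the denominator, contributes 1/s

Multiplying the contributions: [kg·m²/s²] · [1/s]
Adding exponents of each base unit: kg: 1, m: 2, s: -3
SI base units of power: kg·m²/s³

The claimed units kg·m²·s³ (exponents kg: 1, m: 2, s: 3) do not match the derived units kg·m²/s³ (exponents kg: 1, m: 2, s: -3), so the claim is incorrect.

Answer: No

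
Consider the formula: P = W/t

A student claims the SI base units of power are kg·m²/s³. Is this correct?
Units of each symbol in P = W/t:
  W (work): kg·m²/s²
  t (time): s  → in the denominator, contributes 1/s

Multiplying the contributions: [kg·m²/s²] · [1/s]
Adding exponents of each base unit: kg: 1, m: 2, s: -3
SI base units of power: kg·m²/s³

The claimed units kg·m²/s³ match the derived units, so the claim is correct.

Answer: Yes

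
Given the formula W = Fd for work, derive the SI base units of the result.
Units of each symbol in W = Fd:
  F (force): kg·m/s²
  d (displacement): m

Multiplying the contributions: [kg·m/s²] · [m]
Adding exponents of each base unit: kg: 1, m: 2, s: -2
SI base units of work: kg·m²/s²

Answer: kg·m²/s²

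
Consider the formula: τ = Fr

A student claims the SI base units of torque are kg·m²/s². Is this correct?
Units of each symbol in τ = Fr:
  F (force): kg·m/s²
  r (lever arm): m

Multiplying the contributions: [kg·m/s²] · [m]
Adding exponents of each base unit: kg: 1, m: 2, s: -2
SI base units of torque: kg·m²/s²

The claimed units kg·m²/s² match the derived units, so the claim is correct.

Answer: Yes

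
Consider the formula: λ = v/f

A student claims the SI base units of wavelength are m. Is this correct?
Units of each symbol in λ = v/f:
  v (wave speed): m/s
  f (frequency): 1/s  → in the denominator, contributes s

Multiplying the contributions: [m/s] · [s]
Adding exponents of each base unit: m: 1
SI base units of wavelength: m

The claimed units m match the derived units, so the claim is correct.

Answer: Yes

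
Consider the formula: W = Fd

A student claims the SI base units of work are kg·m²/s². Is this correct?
Units of each symbol in W = Fd:
  F (force): kg·m/s²
  d (displacement): m

Multiplying the contributions: [kg·m/s²] · [m]
Adding exponents of each base unit: kg: 1, m: 2, s: -2
SI base units of work: kg·m²/s²

The claimed units kg·m²/s² match the derived units, so the claim is correct.

Answer: Yes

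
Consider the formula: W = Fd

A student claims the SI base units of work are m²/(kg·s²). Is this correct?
Units of each symbol in W = Fd:
  F (force): kg·m/s²
  d (displacement): m

Multiplying the contributions: [kg·m/s²] · [m]
Adding exponents of each base unit: kg: 1, m: 2, s: -2
SI base units of work: kg·m²/s²

The claimed units m²/(kg·s²) (exponents kg: -1, m: 2, s: -2) do not match the derived units kg·m²/s² (exponents kg: 1, m: 2, s: -2), so the claim is incorrect.

Answer: No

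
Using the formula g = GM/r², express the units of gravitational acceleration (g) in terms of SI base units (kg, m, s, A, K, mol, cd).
Units of each symbol in g = GM/r²:
  G (gravitational constant): m³/(kg·s²)
  M (mass): kg
  r (distance): m  → to the power 2 in the denominator, contributes 1/m²

Multiplying the contributions: [m³/(kg·s²)] · [kg] · [1/m²]
Adding exponents of each base unit: m: 1, s: -2
SI base units of gravitational acceleration: m/s²

Answer: m/s²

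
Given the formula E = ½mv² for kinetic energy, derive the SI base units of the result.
Units of each symbol in E = ½mv²:
  m (mass): kg
  v (speed): m/s  → to the power 2, contributes m²/s²
  The factor ½ is dimensionless.

Multiplying the contributions: [kg] · [m²/s²]
Adding exponents of each base unit: kg: 1, m: 2, s: -2
SI base units of kinetic energy: kg·m²/s²

Answer: kg·m²/s²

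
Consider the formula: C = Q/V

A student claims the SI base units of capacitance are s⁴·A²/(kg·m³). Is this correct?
Units of each symbol in C = Q/V:
  Q (charge, in coulombs): s·A
  V (voltage, in volts): kg·m²/(s³·A)  → in the denominator, contributes s³·A/(kg·m²)

Multiplying the contributions: [s·A] · [s³·A/(kg·m²)]
Adding exponents of each base unit: kg: -1, m: -2, s: 4, A: 2
SI base units of capacitance: s⁴·A²/(kg·m²)

The claimed units s⁴·A²/(kg·m³) (exponents kg: -1, m: -3, s: 4, A: 2) do not match the derived units s⁴·A²/(kg·m²) (exponents kg: -1, m: -2, s: 4, A: 2), so the claim is incorrect.

Answer: No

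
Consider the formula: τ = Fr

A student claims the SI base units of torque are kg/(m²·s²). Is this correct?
Units of each symbol in τ = Fr:
  F (force): kg·m/s²
  r (lever arm): m

Multiplying the contributions: [kg·m/s²] · [m]
Adding exponents of each base unit: kg: 1, m: 2, s: -2
SI base units of torque: kg·m²/s²

The claimed units kg/(m²·s²) (exponents kg: 1, m: -2, s: -2) do not match the derived units kg·m²/s² (exponents kg: 1, m: 2, s: -2), so the claim is incorrect.

Answer: No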